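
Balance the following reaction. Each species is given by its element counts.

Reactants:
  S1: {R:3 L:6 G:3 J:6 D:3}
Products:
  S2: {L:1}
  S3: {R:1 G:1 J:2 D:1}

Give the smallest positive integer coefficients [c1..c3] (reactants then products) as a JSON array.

Coefficients: [1, 6, 3]

R: 1·3 = 3 | 6·0+3·1 = 3
L: 1·6 = 6 | 6·1+3·0 = 6
G: 1·3 = 3 | 6·0+3·1 = 3
J: 1·6 = 6 | 6·0+3·2 = 6
D: 1·3 = 3 | 6·0+3·1 = 3
gcd(1,6,3) = 1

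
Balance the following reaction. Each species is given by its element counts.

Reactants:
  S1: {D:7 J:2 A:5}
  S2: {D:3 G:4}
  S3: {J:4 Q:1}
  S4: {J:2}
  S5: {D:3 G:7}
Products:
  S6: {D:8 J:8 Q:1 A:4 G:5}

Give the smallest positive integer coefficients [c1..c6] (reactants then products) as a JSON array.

D: 4·7+1·3+5·0+6·0+3·3 = 40 | 5·8 = 40
J: 4·2+1·0+5·4+6·2+3·0 = 40 | 5·8 = 40
Q: 4·0+1·0+5·1+6·0+3·0 = 5 | 5·1 = 5
A: 4·5+1·0+5·0+6·0+3·0 = 20 | 5·4 = 20
G: 4·0+1·4+5·0+6·0+3·7 = 25 | 5·5 = 25
gcd(4,1,5,6,3,5) = 1

Coefficients: [4, 1, 5, 6, 3, 5]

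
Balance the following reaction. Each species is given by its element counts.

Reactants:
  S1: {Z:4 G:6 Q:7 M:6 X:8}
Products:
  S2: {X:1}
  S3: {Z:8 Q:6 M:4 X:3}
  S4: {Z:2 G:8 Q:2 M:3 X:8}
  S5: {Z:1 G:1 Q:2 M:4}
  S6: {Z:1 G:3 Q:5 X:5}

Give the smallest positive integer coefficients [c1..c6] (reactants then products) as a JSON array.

Z: 5·4 = 20 | 6·0+1·8+2·2+5·1+3·1 = 20
G: 5·6 = 30 | 6·0+1·0+2·8+5·1+3·3 = 30
Q: 5·7 = 35 | 6·0+1·6+2·2+5·2+3·5 = 35
M: 5·6 = 30 | 6·0+1·4+2·3+5·4+3·0 = 30
X: 5·8 = 40 | 6·1+1·3+2·8+5·0+3·5 = 40
gcd(5,6,1,2,5,3) = 1

Coefficients: [5, 6, 1, 2, 5, 3]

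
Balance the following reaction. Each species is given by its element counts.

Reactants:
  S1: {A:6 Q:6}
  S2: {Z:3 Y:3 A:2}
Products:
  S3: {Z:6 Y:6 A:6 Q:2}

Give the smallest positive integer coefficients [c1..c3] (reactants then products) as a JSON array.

Coefficients: [1, 6, 3]

Z: 1·0+6·3 = 18 | 3·6 = 18
Y: 1·0+6·3 = 18 | 3·6 = 18
A: 1·6+6·2 = 18 | 3·6 = 18
Q: 1·6+6·0 = 6 | 3·2 = 6
gcd(1,6,3) = 1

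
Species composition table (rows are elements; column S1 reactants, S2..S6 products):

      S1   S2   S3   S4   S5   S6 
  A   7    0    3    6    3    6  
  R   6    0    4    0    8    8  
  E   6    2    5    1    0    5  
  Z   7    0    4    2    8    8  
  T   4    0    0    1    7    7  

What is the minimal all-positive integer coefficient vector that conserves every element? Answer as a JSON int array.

A: 6·7 = 42 | 4·0+3·3+3·6+1·3+2·6 = 42
R: 6·6 = 36 | 4·0+3·4+3·0+1·8+2·8 = 36
E: 6·6 = 36 | 4·2+3·5+3·1+1·0+2·5 = 36
Z: 6·7 = 42 | 4·0+3·4+3·2+1·8+2·8 = 42
T: 6·4 = 24 | 4·0+3·0+3·1+1·7+2·7 = 24
gcd(6,4,3,3,1,2) = 1

Coefficients: [6, 4, 3, 3, 1, 2]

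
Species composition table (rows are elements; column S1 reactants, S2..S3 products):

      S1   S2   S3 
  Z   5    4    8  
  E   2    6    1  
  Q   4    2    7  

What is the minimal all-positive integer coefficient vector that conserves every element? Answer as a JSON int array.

Z: 4·5 = 20 | 1·4+2·8 = 20
E: 4·2 = 8 | 1·6+2·1 = 8
Q: 4·4 = 16 | 1·2+2·7 = 16
gcd(4,1,2) = 1

Coefficients: [4, 1, 2]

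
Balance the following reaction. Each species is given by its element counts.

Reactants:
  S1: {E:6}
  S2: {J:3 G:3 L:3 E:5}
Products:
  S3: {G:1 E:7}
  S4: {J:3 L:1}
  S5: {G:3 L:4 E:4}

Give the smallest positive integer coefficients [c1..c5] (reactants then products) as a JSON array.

Coefficients: [5, 4, 6, 4, 2]

J: 5·0+4·3 = 12 | 6·0+4·3+2·0 = 12
G: 5·0+4·3 = 12 | 6·1+4·0+2·3 = 12
L: 5·0+4·3 = 12 | 6·0+4·1+2·4 = 12
E: 5·6+4·5 = 50 | 6·7+4·0+2·4 = 50
gcd(5,4,6,4,2) = 1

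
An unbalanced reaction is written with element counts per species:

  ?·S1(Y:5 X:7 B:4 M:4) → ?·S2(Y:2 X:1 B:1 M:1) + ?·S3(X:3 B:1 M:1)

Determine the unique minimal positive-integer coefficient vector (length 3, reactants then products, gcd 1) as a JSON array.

Y: 2·5 = 10 | 5·2+3·0 = 10
X: 2·7 = 14 | 5·1+3·3 = 14
B: 2·4 = 8 | 5·1+3·1 = 8
M: 2·4 = 8 | 5·1+3·1 = 8
gcd(2,5,3) = 1

Coefficients: [2, 5, 3]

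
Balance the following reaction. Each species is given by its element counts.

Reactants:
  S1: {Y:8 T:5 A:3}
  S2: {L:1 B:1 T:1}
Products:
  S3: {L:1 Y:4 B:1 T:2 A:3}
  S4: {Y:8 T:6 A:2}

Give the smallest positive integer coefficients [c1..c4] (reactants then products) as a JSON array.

L: 4·0+2·1 = 2 | 2·1+3·0 = 2
Y: 4·8+2·0 = 32 | 2·4+3·8 = 32
B: 4·0+2·1 = 2 | 2·1+3·0 = 2
T: 4·5+2·1 = 22 | 2·2+3·6 = 22
A: 4·3+2·0 = 12 | 2·3+3·2 = 12
gcd(4,2,2,3) = 1

Coefficients: [4, 2, 2, 3]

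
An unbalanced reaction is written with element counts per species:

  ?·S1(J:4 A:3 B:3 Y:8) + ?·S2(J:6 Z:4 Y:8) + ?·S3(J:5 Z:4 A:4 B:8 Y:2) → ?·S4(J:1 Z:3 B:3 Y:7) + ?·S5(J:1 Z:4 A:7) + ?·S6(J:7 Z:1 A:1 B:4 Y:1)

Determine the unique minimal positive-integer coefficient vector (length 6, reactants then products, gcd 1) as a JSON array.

J: 1·4+3·6+4·5 = 42 | 5·1+2·1+5·7 = 42
Z: 1·0+3·4+4·4 = 28 | 5·3+2·4+5·1 = 28
A: 1·3+3·0+4·4 = 19 | 5·0+2·7+5·1 = 19
B: 1·3+3·0+4·8 = 35 | 5·3+2·0+5·4 = 35
Y: 1·8+3·8+4·2 = 40 | 5·7+2·0+5·1 = 40
gcd(1,3,4,5,2,5) = 1

Coefficients: [1, 3, 4, 5, 2, 5]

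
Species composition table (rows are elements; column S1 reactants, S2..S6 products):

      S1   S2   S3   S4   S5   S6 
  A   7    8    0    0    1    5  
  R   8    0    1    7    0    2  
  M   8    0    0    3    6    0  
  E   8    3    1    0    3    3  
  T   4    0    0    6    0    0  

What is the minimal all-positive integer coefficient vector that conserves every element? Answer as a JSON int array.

A: 3·7 = 21 | 1·8+6·0+2·0+3·1+2·5 = 21
R: 3·8 = 24 | 1·0+6·1+2·7+3·0+2·2 = 24
M: 3·8 = 24 | 1·0+6·0+2·3+3·6+2·0 = 24
E: 3·8 = 24 | 1·3+6·1+2·0+3·3+2·3 = 24
T: 3·4 = 12 | 1·0+6·0+2·6+3·0+2·0 = 12
gcd(3,1,6,2,3,2) = 1

Coefficients: [3, 1, 6, 2, 3, 2]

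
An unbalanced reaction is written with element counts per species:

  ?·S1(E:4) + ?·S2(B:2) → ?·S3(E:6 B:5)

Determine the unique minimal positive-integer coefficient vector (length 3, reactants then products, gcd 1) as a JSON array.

E: 3·4+5·0 = 12 | 2·6 = 12
B: 3·0+5·2 = 10 | 2·5 = 10
gcd(3,5,2) = 1

Coefficients: [3, 5, 2]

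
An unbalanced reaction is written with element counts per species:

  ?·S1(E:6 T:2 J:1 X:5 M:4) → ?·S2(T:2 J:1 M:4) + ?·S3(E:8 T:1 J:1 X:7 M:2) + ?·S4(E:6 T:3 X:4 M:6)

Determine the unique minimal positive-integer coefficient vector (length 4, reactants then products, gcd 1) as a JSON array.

E: 5·6 = 30 | 2·0+3·8+1·6 = 30
T: 5·2 = 10 | 2·2+3·1+1·3 = 10
J: 5·1 = 5 | 2·1+3·1+1·0 = 5
X: 5·5 = 25 | 2·0+3·7+1·4 = 25
M: 5·4 = 20 | 2·4+3·2+1·6 = 20
gcd(5,2,3,1) = 1

Coefficients: [5, 2, 3, 1]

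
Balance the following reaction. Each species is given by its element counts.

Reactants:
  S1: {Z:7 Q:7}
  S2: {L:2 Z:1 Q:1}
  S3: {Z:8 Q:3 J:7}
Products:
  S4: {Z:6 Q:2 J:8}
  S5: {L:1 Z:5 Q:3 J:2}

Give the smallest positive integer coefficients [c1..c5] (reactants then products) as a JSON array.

Coefficients: [1, 3, 4, 2, 6]

L: 1·0+3·2+4·0 = 6 | 2·0+6·1 = 6
Z: 1·7+3·1+4·8 = 42 | 2·6+6·5 = 42
Q: 1·7+3·1+4·3 = 22 | 2·2+6·3 = 22
J: 1·0+3·0+4·7 = 28 | 2·8+6·2 = 28
gcd(1,3,4,2,6) = 1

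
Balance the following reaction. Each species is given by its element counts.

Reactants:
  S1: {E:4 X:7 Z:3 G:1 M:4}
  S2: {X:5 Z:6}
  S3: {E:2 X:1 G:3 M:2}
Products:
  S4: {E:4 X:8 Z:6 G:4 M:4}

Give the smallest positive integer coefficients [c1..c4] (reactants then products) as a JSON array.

E: 2·4+4·0+6·2 = 20 | 5·4 = 20
X: 2·7+4·5+6·1 = 40 | 5·8 = 40
Z: 2·3+4·6+6·0 = 30 | 5·6 = 30
G: 2·1+4·0+6·3 = 20 | 5·4 = 20
M: 2·4+4·0+6·2 = 20 | 5·4 = 20
gcd(2,4,6,5) = 1

Coefficients: [2, 4, 6, 5]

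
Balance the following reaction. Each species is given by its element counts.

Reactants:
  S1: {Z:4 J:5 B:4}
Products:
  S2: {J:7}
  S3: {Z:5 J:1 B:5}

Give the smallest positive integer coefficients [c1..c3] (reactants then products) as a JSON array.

Z: 5·4 = 20 | 3·0+4·5 = 20
J: 5·5 = 25 | 3·7+4·1 = 25
B: 5·4 = 20 | 3·0+4·5 = 20
gcd(5,3,4) = 1

Coefficients: [5, 3, 4]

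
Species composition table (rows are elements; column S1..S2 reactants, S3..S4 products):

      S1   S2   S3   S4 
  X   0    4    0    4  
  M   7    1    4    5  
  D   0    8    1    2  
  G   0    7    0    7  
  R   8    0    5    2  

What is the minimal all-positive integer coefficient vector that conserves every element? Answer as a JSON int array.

X: 4·0+1·4 = 4 | 6·0+1·4 = 4
M: 4·7+1·1 = 29 | 6·4+1·5 = 29
D: 4·0+1·8 = 8 | 6·1+1·2 = 8
G: 4·0+1·7 = 7 | 6·0+1·7 = 7
R: 4·8+1·0 = 32 | 6·5+1·2 = 32
gcd(4,1,6,1) = 1

Coefficients: [4, 1, 6, 1]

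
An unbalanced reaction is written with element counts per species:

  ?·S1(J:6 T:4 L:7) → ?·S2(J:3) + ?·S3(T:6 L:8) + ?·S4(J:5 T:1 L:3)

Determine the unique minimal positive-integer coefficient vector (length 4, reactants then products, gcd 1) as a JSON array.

Coefficients: [6, 2, 3, 6]

J: 6·6 = 36 | 2·3+3·0+6·5 = 36
T: 6·4 = 24 | 2·0+3·6+6·1 = 24
L: 6·7 = 42 | 2·0+3·8+6·3 = 42
gcd(6,2,3,6) = 1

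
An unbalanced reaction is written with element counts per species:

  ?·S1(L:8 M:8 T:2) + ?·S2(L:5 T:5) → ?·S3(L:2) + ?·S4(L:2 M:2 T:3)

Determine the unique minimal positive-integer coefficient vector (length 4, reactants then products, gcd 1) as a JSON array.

L: 1·8+2·5 = 18 | 5·2+4·2 = 18
M: 1·8+2·0 = 8 | 5·0+4·2 = 8
T: 1·2+2·5 = 12 | 5·0+4·3 = 12
gcd(1,2,5,4) = 1

Coefficients: [1, 2, 5, 4]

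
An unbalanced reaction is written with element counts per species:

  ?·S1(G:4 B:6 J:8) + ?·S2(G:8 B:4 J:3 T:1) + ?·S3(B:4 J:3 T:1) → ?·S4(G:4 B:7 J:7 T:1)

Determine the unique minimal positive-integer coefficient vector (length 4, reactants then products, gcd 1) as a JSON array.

Coefficients: [2, 1, 3, 4]

G: 2·4+1·8+3·0 = 16 | 4·4 = 16
B: 2·6+1·4+3·4 = 28 | 4·7 = 28
J: 2·8+1·3+3·3 = 28 | 4·7 = 28
T: 2·0+1·1+3·1 = 4 | 4·1 = 4
gcd(2,1,3,4) = 1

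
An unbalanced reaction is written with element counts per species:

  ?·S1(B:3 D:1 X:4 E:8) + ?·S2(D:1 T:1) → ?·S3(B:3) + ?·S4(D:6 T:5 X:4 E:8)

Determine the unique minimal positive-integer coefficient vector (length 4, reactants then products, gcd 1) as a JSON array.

B: 1·3+5·0 = 3 | 1·3+1·0 = 3
D: 1·1+5·1 = 6 | 1·0+1·6 = 6
T: 1·0+5·1 = 5 | 1·0+1·5 = 5
X: 1·4+5·0 = 4 | 1·0+1·4 = 4
E: 1·8+5·0 = 8 | 1·0+1·8 = 8
gcd(1,5,1,1) = 1

Coefficients: [1, 5, 1, 1]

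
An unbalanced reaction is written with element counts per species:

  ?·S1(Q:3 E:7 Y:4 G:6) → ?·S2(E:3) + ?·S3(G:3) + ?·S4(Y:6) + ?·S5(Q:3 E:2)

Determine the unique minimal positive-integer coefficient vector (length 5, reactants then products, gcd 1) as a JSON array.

Coefficients: [3, 5, 6, 2, 3]

Q: 3·3 = 9 | 5·0+6·0+2·0+3·3 = 9
E: 3·7 = 21 | 5·3+6·0+2·0+3·2 = 21
Y: 3·4 = 12 | 5·0+6·0+2·6+3·0 = 12
G: 3·6 = 18 | 5·0+6·3+2·0+3·0 = 18
gcd(3,5,6,2,3) = 1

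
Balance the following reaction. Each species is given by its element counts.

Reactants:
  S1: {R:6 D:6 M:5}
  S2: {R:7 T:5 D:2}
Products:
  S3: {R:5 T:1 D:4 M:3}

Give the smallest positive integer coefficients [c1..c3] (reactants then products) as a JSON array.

R: 3·6+1·7 = 25 | 5·5 = 25
T: 3·0+1·5 = 5 | 5·1 = 5
D: 3·6+1·2 = 20 | 5·4 = 20
M: 3·5+1·0 = 15 | 5·3 = 15
gcd(3,1,5) = 1

Coefficients: [3, 1, 5]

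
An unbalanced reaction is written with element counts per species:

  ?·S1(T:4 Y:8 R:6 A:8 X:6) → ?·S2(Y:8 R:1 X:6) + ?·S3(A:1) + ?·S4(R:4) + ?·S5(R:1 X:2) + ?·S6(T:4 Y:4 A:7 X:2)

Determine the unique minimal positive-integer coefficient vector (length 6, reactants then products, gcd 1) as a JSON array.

Coefficients: [4, 2, 4, 5, 2, 4]

T: 4·4 = 16 | 2·0+4·0+5·0+2·0+4·4 = 16
Y: 4·8 = 32 | 2·8+4·0+5·0+2·0+4·4 = 32
R: 4·6 = 24 | 2·1+4·0+5·4+2·1+4·0 = 24
A: 4·8 = 32 | 2·0+4·1+5·0+2·0+4·7 = 32
X: 4·6 = 24 | 2·6+4·0+5·0+2·2+4·2 = 24
gcd(4,2,4,5,2,4) = 1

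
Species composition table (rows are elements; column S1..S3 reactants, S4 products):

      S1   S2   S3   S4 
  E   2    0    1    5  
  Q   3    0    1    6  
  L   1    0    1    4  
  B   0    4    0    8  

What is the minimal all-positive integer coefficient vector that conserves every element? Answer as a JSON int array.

Coefficients: [1, 2, 3, 1]

E: 1·2+2·0+3·1 = 5 | 1·5 = 5
Q: 1·3+2·0+3·1 = 6 | 1·6 = 6
L: 1·1+2·0+3·1 = 4 | 1·4 = 4
B: 1·0+2·4+3·0 = 8 | 1·8 = 8
gcd(1,2,3,1) = 1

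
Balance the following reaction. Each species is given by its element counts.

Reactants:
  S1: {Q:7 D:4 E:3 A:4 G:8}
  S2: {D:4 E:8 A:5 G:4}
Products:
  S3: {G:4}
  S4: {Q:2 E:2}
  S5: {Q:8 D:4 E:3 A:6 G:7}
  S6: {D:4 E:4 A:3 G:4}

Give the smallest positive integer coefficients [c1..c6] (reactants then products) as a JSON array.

Q: 6·7+3·0 = 42 | 3·0+5·2+4·8+5·0 = 42
D: 6·4+3·4 = 36 | 3·0+5·0+4·4+5·4 = 36
E: 6·3+3·8 = 42 | 3·0+5·2+4·3+5·4 = 42
A: 6·4+3·5 = 39 | 3·0+5·0+4·6+5·3 = 39
G: 6·8+3·4 = 60 | 3·4+5·0+4·7+5·4 = 60
gcd(6,3,3,5,4,5) = 1

Coefficients: [6, 3, 3, 5, 4, 5]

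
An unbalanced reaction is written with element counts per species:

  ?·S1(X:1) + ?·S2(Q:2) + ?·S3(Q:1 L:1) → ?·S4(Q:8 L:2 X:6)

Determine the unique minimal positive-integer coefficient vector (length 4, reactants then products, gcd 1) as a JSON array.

Coefficients: [6, 3, 2, 1]

Q: 6·0+3·2+2·1 = 8 | 1·8 = 8
L: 6·0+3·0+2·1 = 2 | 1·2 = 2
X: 6·1+3·0+2·0 = 6 | 1·6 = 6
gcd(6,3,2,1) = 1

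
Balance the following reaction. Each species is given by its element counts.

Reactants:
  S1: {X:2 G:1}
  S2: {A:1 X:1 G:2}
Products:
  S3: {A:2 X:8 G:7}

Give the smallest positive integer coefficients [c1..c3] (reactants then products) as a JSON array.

A: 3·0+2·1 = 2 | 1·2 = 2
X: 3·2+2·1 = 8 | 1·8 = 8
G: 3·1+2·2 = 7 | 1·7 = 7
gcd(3,2,1) = 1

Coefficients: [3, 2, 1]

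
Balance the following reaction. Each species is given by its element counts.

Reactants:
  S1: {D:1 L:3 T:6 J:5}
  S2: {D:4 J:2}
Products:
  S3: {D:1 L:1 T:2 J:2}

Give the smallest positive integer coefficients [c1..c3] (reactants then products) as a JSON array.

D: 2·1+1·4 = 6 | 6·1 = 6
L: 2·3+1·0 = 6 | 6·1 = 6
T: 2·6+1·0 = 12 | 6·2 = 12
J: 2·5+1·2 = 12 | 6·2 = 12
gcd(2,1,6) = 1

Coefficients: [2, 1, 6]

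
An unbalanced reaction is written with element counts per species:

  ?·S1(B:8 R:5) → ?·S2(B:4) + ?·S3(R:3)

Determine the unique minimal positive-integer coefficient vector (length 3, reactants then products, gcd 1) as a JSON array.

Coefficients: [3, 6, 5]

B: 3·8 = 24 | 6·4+5·0 = 24
R: 3·5 = 15 | 6·0+5·3 = 15
gcd(3,6,5) = 1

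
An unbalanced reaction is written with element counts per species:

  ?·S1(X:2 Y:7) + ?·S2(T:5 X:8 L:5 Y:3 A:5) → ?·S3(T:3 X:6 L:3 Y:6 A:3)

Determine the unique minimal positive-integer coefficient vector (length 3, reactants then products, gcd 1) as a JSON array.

Coefficients: [3, 3, 5]

T: 3·0+3·5 = 15 | 5·3 = 15
X: 3·2+3·8 = 30 | 5·6 = 30
L: 3·0+3·5 = 15 | 5·3 = 15
Y: 3·7+3·3 = 30 | 5·6 = 30
A: 3·0+3·5 = 15 | 5·3 = 15
gcd(3,3,5) = 1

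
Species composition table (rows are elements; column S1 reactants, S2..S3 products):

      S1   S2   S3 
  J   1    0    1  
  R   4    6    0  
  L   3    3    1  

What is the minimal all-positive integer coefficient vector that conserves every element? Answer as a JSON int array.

Coefficients: [3, 2, 3]

J: 3·1 = 3 | 2·0+3·1 = 3
R: 3·4 = 12 | 2·6+3·0 = 12
L: 3·3 = 9 | 2·3+3·1 = 9
gcd(3,2,3) = 1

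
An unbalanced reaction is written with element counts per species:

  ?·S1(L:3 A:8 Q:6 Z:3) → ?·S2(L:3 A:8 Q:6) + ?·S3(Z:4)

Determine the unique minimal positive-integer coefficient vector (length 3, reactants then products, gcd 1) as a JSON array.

Coefficients: [4, 4, 3]

L: 4·3 = 12 | 4·3+3·0 = 12
A: 4·8 = 32 | 4·8+3·0 = 32
Q: 4·6 = 24 | 4·6+3·0 = 24
Z: 4·3 = 12 | 4·0+3·4 = 12
gcd(4,4,3) = 1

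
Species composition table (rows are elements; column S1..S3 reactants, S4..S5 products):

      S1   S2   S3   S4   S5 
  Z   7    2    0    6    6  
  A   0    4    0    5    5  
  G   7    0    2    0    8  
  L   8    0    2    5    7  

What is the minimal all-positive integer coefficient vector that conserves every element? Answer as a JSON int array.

Z: 2·7+5·2+5·0 = 24 | 1·6+3·6 = 24
A: 2·0+5·4+5·0 = 20 | 1·5+3·5 = 20
G: 2·7+5·0+5·2 = 24 | 1·0+3·8 = 24
L: 2·8+5·0+5·2 = 26 | 1·5+3·7 = 26
gcd(2,5,5,1,3) = 1

Coefficients: [2, 5, 5, 1, 3]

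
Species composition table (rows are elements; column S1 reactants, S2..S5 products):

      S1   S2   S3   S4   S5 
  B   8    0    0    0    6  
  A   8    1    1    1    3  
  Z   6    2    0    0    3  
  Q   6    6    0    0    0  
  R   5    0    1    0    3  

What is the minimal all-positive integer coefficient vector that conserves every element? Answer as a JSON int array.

B: 3·8 = 24 | 3·0+3·0+6·0+4·6 = 24
A: 3·8 = 24 | 3·1+3·1+6·1+4·3 = 24
Z: 3·6 = 18 | 3·2+3·0+6·0+4·3 = 18
Q: 3·6 = 18 | 3·6+3·0+6·0+4·0 = 18
R: 3·5 = 15 | 3·0+3·1+6·0+4·3 = 15
gcd(3,3,3,6,4) = 1

Coefficients: [3, 3, 3, 6, 4]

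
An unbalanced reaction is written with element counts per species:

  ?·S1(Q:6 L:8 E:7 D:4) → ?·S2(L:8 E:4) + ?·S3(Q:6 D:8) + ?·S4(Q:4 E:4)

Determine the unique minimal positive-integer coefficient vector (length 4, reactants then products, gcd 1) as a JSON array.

Coefficients: [4, 4, 2, 3]

Q: 4·6 = 24 | 4·0+2·6+3·4 = 24
L: 4·8 = 32 | 4·8+2·0+3·0 = 32
E: 4·7 = 28 | 4·4+2·0+3·4 = 28
D: 4·4 = 16 | 4·0+2·8+3·0 = 16
gcd(4,4,2,3) = 1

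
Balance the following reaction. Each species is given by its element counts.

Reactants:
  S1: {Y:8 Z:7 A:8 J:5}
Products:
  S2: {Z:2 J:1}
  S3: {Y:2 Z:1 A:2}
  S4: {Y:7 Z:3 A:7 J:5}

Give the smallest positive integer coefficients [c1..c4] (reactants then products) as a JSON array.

Coefficients: [3, 5, 5, 2]

Y: 3·8 = 24 | 5·0+5·2+2·7 = 24
Z: 3·7 = 21 | 5·2+5·1+2·3 = 21
A: 3·8 = 24 | 5·0+5·2+2·7 = 24
J: 3·5 = 15 | 5·1+5·0+2·5 = 15
gcd(3,5,5,2) = 1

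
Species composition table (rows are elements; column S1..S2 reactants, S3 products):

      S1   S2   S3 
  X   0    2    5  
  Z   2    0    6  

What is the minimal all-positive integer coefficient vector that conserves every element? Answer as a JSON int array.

X: 6·0+5·2 = 10 | 2·5 = 10
Z: 6·2+5·0 = 12 | 2·6 = 12
gcd(6,5,2) = 1

Coefficients: [6, 5, 2]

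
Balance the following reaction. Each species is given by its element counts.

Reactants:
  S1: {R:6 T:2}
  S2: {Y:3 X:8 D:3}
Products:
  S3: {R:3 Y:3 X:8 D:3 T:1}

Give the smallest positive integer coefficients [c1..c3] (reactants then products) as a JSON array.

Coefficients: [1, 2, 2]

R: 1·6+2·0 = 6 | 2·3 = 6
Y: 1·0+2·3 = 6 | 2·3 = 6
X: 1·0+2·8 = 16 | 2·8 = 16
D: 1·0+2·3 = 6 | 2·3 = 6
T: 1·2+2·0 = 2 | 2·1 = 2
gcd(1,2,2) = 1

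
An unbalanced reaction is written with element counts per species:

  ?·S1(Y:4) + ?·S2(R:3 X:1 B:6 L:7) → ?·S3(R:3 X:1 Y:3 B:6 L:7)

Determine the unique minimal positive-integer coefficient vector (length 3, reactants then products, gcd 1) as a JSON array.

Coefficients: [3, 4, 4]

R: 3·0+4·3 = 12 | 4·3 = 12
X: 3·0+4·1 = 4 | 4·1 = 4
Y: 3·4+4·0 = 12 | 4·3 = 12
B: 3·0+4·6 = 24 | 4·6 = 24
L: 3·0+4·7 = 28 | 4·7 = 28
gcd(3,4,4) = 1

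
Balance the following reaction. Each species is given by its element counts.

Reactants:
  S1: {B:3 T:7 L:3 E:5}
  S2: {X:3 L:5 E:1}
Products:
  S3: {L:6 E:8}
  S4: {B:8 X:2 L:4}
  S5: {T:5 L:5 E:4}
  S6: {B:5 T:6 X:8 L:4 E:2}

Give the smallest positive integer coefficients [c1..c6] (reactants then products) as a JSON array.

Coefficients: [6, 6, 1, 1, 6, 2]

B: 6·3+6·0 = 18 | 1·0+1·8+6·0+2·5 = 18
T: 6·7+6·0 = 42 | 1·0+1·0+6·5+2·6 = 42
X: 6·0+6·3 = 18 | 1·0+1·2+6·0+2·8 = 18
L: 6·3+6·5 = 48 | 1·6+1·4+6·5+2·4 = 48
E: 6·5+6·1 = 36 | 1·8+1·0+6·4+2·2 = 36
gcd(6,6,1,1,6,2) = 1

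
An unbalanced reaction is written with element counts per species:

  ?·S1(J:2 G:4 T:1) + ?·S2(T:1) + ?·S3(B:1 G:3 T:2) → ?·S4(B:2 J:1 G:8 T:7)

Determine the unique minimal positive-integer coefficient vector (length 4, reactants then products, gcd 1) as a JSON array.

B: 1·0+5·0+4·1 = 4 | 2·2 = 4
J: 1·2+5·0+4·0 = 2 | 2·1 = 2
G: 1·4+5·0+4·3 = 16 | 2·8 = 16
T: 1·1+5·1+4·2 = 14 | 2·7 = 14
gcd(1,5,4,2) = 1

Coefficients: [1, 5, 4, 2]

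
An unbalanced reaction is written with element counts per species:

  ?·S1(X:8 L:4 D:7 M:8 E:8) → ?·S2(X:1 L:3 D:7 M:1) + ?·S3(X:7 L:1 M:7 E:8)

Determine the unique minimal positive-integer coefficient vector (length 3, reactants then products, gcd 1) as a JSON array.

Coefficients: [1, 1, 1]

X: 1·8 = 8 | 1·1+1·7 = 8
L: 1·4 = 4 | 1·3+1·1 = 4
D: 1·7 = 7 | 1·7+1·0 = 7
M: 1·8 = 8 | 1·1+1·7 = 8
E: 1·8 = 8 | 1·0+1·8 = 8
gcd(1,1,1) = 1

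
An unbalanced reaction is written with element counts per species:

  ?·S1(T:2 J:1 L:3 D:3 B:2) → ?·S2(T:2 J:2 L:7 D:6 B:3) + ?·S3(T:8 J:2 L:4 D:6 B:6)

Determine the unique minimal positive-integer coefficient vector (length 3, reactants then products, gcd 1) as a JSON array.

T: 6·2 = 12 | 2·2+1·8 = 12
J: 6·1 = 6 | 2·2+1·2 = 6
L: 6·3 = 18 | 2·7+1·4 = 18
D: 6·3 = 18 | 2·6+1·6 = 18
B: 6·2 = 12 | 2·3+1·6 = 12
gcd(6,2,1) = 1

Coefficients: [6, 2, 1]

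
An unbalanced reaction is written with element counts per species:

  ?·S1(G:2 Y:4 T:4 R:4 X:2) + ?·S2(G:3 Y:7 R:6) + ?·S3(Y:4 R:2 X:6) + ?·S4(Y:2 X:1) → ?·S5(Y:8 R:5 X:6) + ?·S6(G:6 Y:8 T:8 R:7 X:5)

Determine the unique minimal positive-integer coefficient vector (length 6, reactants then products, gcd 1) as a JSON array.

G: 6·2+2·3+5·0+3·0 = 18 | 5·0+3·6 = 18
Y: 6·4+2·7+5·4+3·2 = 64 | 5·8+3·8 = 64
T: 6·4+2·0+5·0+3·0 = 24 | 5·0+3·8 = 24
R: 6·4+2·6+5·2+3·0 = 46 | 5·5+3·7 = 46
X: 6·2+2·0+5·6+3·1 = 45 | 5·6+3·5 = 45
gcd(6,2,5,3,5,3) = 1

Coefficients: [6, 2, 5, 3, 5, 3]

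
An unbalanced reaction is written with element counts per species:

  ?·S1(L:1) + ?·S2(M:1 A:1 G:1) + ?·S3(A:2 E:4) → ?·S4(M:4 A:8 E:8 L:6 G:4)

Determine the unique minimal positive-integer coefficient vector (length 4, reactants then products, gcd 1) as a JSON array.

Coefficients: [6, 4, 2, 1]

M: 6·0+4·1+2·0 = 4 | 1·4 = 4
A: 6·0+4·1+2·2 = 8 | 1·8 = 8
E: 6·0+4·0+2·4 = 8 | 1·8 = 8
L: 6·1+4·0+2·0 = 6 | 1·6 = 6
G: 6·0+4·1+2·0 = 4 | 1·4 = 4
gcd(6,4,2,1) = 1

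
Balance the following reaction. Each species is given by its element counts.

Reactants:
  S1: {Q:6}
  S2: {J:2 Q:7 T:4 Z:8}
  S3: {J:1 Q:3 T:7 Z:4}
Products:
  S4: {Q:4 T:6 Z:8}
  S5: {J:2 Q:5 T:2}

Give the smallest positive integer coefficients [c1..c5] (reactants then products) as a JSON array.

Coefficients: [2, 3, 4, 5, 5]

J: 2·0+3·2+4·1 = 10 | 5·0+5·2 = 10
Q: 2·6+3·7+4·3 = 45 | 5·4+5·5 = 45
T: 2·0+3·4+4·7 = 40 | 5·6+5·2 = 40
Z: 2·0+3·8+4·4 = 40 | 5·8+5·0 = 40
gcd(2,3,4,5,5) = 1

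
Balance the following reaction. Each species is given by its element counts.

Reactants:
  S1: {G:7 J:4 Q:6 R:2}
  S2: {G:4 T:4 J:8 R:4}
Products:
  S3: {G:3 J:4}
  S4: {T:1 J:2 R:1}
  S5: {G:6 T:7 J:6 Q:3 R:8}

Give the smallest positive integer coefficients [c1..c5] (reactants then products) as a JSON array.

Coefficients: [1, 5, 5, 6, 2]

G: 1·7+5·4 = 27 | 5·3+6·0+2·6 = 27
T: 1·0+5·4 = 20 | 5·0+6·1+2·7 = 20
J: 1·4+5·8 = 44 | 5·4+6·2+2·6 = 44
Q: 1·6+5·0 = 6 | 5·0+6·0+2·3 = 6
R: 1·2+5·4 = 22 | 5·0+6·1+2·8 = 22
gcd(1,5,5,6,2) = 1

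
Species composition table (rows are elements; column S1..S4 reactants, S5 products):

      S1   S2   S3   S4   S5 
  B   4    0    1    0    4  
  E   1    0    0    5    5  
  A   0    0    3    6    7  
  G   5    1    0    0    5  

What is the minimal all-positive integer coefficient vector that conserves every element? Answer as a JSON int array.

Coefficients: [5, 5, 4, 5, 6]

B: 5·4+5·0+4·1+5·0 = 24 | 6·4 = 24
E: 5·1+5·0+4·0+5·5 = 30 | 6·5 = 30
A: 5·0+5·0+4·3+5·6 = 42 | 6·7 = 42
G: 5·5+5·1+4·0+5·0 = 30 | 6·5 = 30
gcd(5,5,4,5,6) = 1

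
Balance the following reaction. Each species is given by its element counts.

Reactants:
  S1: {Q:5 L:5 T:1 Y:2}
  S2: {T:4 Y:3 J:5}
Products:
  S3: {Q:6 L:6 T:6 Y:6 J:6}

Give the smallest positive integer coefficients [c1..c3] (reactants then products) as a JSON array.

Coefficients: [6, 6, 5]

Q: 6·5+6·0 = 30 | 5·6 = 30
L: 6·5+6·0 = 30 | 5·6 = 30
T: 6·1+6·4 = 30 | 5·6 = 30
Y: 6·2+6·3 = 30 | 5·6 = 30
J: 6·0+6·5 = 30 | 5·6 = 30
gcd(6,6,5) = 1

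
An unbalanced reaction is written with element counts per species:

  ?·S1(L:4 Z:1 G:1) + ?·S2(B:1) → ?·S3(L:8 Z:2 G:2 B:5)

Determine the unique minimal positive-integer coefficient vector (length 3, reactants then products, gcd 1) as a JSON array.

L: 2·4+5·0 = 8 | 1·8 = 8
Z: 2·1+5·0 = 2 | 1·2 = 2
G: 2·1+5·0 = 2 | 1·2 = 2
B: 2·0+5·1 = 5 | 1·5 = 5
gcd(2,5,1) = 1

Coefficients: [2, 5, 1]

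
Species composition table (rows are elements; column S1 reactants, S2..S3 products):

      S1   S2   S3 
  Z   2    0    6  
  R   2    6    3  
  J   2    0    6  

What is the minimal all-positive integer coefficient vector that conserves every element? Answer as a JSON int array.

Coefficients: [6, 1, 2]

Z: 6·2 = 12 | 1·0+2·6 = 12
R: 6·2 = 12 | 1·6+2·3 = 12
J: 6·2 = 12 | 1·0+2·6 = 12
gcd(6,1,2) = 1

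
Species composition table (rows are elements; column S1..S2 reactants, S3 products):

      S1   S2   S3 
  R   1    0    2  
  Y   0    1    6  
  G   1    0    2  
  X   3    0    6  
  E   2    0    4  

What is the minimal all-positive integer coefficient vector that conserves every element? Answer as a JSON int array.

R: 2·1+6·0 = 2 | 1·2 = 2
Y: 2·0+6·1 = 6 | 1·6 = 6
G: 2·1+6·0 = 2 | 1·2 = 2
X: 2·3+6·0 = 6 | 1·6 = 6
E: 2·2+6·0 = 4 | 1·4 = 4
gcd(2,6,1) = 1

Coefficients: [2, 6, 1]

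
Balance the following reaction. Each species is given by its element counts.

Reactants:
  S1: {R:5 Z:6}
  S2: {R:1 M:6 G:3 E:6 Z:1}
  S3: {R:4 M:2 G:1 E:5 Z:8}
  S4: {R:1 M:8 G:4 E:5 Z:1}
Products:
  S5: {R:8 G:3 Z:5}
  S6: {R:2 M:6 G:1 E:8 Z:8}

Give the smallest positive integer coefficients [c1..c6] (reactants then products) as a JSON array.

Coefficients: [4, 3, 5, 1, 4, 6]

R: 4·5+3·1+5·4+1·1 = 44 | 4·8+6·2 = 44
M: 4·0+3·6+5·2+1·8 = 36 | 4·0+6·6 = 36
G: 4·0+3·3+5·1+1·4 = 18 | 4·3+6·1 = 18
E: 4·0+3·6+5·5+1·5 = 48 | 4·0+6·8 = 48
Z: 4·6+3·1+5·8+1·1 = 68 | 4·5+6·8 = 68
gcd(4,3,5,1,4,6) = 1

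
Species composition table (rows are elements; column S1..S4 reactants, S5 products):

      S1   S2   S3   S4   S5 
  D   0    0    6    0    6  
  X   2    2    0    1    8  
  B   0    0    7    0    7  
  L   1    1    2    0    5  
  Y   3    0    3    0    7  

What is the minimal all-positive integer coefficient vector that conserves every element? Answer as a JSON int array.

D: 4·0+5·0+3·6+6·0 = 18 | 3·6 = 18
X: 4·2+5·2+3·0+6·1 = 24 | 3·8 = 24
B: 4·0+5·0+3·7+6·0 = 21 | 3·7 = 21
L: 4·1+5·1+3·2+6·0 = 15 | 3·5 = 15
Y: 4·3+5·0+3·3+6·0 = 21 | 3·7 = 21
gcd(4,5,3,6,3) = 1

Coefficients: [4, 5, 3, 6, 3]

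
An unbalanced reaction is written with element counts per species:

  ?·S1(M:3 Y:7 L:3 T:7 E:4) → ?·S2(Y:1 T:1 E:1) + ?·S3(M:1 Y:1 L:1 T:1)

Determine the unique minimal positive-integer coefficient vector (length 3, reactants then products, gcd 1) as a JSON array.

M: 1·3 = 3 | 4·0+3·1 = 3
Y: 1·7 = 7 | 4·1+3·1 = 7
L: 1·3 = 3 | 4·0+3·1 = 3
T: 1·7 = 7 | 4·1+3·1 = 7
E: 1·4 = 4 | 4·1+3·0 = 4
gcd(1,4,3) = 1

Coefficients: [1, 4, 3]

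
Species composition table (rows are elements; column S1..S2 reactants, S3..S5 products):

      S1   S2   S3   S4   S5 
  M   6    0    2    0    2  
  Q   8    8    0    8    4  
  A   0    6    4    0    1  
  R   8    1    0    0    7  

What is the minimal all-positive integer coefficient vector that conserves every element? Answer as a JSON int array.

Coefficients: [3, 4, 5, 5, 4]

M: 3·6+4·0 = 18 | 5·2+5·0+4·2 = 18
Q: 3·8+4·8 = 56 | 5·0+5·8+4·4 = 56
A: 3·0+4·6 = 24 | 5·4+5·0+4·1 = 24
R: 3·8+4·1 = 28 | 5·0+5·0+4·7 = 28
gcd(3,4,5,5,4) = 1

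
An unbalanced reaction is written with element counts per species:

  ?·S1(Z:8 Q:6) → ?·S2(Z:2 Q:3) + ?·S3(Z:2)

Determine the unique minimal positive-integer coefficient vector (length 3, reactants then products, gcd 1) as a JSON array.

Coefficients: [1, 2, 2]

Z: 1·8 = 8 | 2·2+2·2 = 8
Q: 1·6 = 6 | 2·3+2·0 = 6
gcd(1,2,2) = 1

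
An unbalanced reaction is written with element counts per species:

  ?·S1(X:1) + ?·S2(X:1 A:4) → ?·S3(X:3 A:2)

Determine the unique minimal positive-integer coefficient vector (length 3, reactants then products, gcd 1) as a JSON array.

X: 5·1+1·1 = 6 | 2·3 = 6
A: 5·0+1·4 = 4 | 2·2 = 4
gcd(5,1,2) = 1

Coefficients: [5, 1, 2]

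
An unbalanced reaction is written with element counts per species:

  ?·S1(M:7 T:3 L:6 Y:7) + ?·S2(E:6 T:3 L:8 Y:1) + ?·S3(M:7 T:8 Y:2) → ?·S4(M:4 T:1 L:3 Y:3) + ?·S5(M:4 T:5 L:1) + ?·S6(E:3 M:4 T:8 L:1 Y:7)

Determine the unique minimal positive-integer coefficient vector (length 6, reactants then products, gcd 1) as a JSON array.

E: 3·0+1·6+5·0 = 6 | 6·0+6·0+2·3 = 6
M: 3·7+1·0+5·7 = 56 | 6·4+6·4+2·4 = 56
T: 3·3+1·3+5·8 = 52 | 6·1+6·5+2·8 = 52
L: 3·6+1·8+5·0 = 26 | 6·3+6·1+2·1 = 26
Y: 3·7+1·1+5·2 = 32 | 6·3+6·0+2·7 = 32
gcd(3,1,5,6,6,2) = 1

Coefficients: [3, 1, 5, 6, 6, 2]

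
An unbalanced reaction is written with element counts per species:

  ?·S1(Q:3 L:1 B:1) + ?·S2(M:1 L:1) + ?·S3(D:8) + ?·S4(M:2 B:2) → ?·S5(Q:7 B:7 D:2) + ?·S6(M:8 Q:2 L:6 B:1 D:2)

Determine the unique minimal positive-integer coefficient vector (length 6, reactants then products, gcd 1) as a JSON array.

M: 6·0+6·1+1·0+5·2 = 16 | 2·0+2·8 = 16
Q: 6·3+6·0+1·0+5·0 = 18 | 2·7+2·2 = 18
L: 6·1+6·1+1·0+5·0 = 12 | 2·0+2·6 = 12
B: 6·1+6·0+1·0+5·2 = 16 | 2·7+2·1 = 16
D: 6·0+6·0+1·8+5·0 = 8 | 2·2+2·2 = 8
gcd(6,6,1,5,2,2) = 1

Coefficients: [6, 6, 1, 5, 2, 2]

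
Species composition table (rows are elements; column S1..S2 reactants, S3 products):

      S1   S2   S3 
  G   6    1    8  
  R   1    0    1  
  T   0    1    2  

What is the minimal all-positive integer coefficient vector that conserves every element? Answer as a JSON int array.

Coefficients: [1, 2, 1]

G: 1·6+2·1 = 8 | 1·8 = 8
R: 1·1+2·0 = 1 | 1·1 = 1
T: 1·0+2·1 = 2 | 1·2 = 2
gcd(1,2,1) = 1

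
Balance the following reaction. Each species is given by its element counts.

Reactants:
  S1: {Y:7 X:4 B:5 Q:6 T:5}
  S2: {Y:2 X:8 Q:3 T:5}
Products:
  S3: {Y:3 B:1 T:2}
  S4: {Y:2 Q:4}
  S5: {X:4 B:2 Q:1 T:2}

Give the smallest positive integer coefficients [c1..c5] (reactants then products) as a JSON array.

Y: 3·7+1·2 = 23 | 5·3+4·2+5·0 = 23
X: 3·4+1·8 = 20 | 5·0+4·0+5·4 = 20
B: 3·5+1·0 = 15 | 5·1+4·0+5·2 = 15
Q: 3·6+1·3 = 21 | 5·0+4·4+5·1 = 21
T: 3·5+1·5 = 20 | 5·2+4·0+5·2 = 20
gcd(3,1,5,4,5) = 1

Coefficients: [3, 1, 5, 4, 5]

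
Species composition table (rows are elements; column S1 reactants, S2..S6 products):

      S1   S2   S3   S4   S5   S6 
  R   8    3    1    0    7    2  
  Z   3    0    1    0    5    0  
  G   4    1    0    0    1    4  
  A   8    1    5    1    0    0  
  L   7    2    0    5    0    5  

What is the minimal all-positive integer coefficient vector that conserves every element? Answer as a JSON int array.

Coefficients: [3, 3, 4, 1, 1, 2]

R: 3·8 = 24 | 3·3+4·1+1·0+1·7+2·2 = 24
Z: 3·3 = 9 | 3·0+4·1+1·0+1·5+2·0 = 9
G: 3·4 = 12 | 3·1+4·0+1·0+1·1+2·4 = 12
A: 3·8 = 24 | 3·1+4·5+1·1+1·0+2·0 = 24
L: 3·7 = 21 | 3·2+4·0+1·5+1·0+2·5 = 21
gcd(3,3,4,1,1,2) = 1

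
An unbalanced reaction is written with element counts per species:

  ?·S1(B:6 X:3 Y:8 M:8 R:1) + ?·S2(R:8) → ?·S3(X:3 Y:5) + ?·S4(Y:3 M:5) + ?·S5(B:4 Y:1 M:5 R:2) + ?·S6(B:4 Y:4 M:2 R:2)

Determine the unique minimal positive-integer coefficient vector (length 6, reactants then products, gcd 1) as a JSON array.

Coefficients: [4, 1, 4, 1, 5, 1]

B: 4·6+1·0 = 24 | 4·0+1·0+5·4+1·4 = 24
X: 4·3+1·0 = 12 | 4·3+1·0+5·0+1·0 = 12
Y: 4·8+1·0 = 32 | 4·5+1·3+5·1+1·4 = 32
M: 4·8+1·0 = 32 | 4·0+1·5+5·5+1·2 = 32
R: 4·1+1·8 = 12 | 4·0+1·0+5·2+1·2 = 12
gcd(4,1,4,1,5,1) = 1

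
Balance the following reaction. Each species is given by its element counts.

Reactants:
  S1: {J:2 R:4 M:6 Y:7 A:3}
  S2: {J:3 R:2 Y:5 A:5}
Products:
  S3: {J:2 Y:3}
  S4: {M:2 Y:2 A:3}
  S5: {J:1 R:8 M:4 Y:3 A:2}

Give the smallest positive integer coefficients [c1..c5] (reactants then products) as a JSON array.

Coefficients: [3, 2, 5, 5, 2]

J: 3·2+2·3 = 12 | 5·2+5·0+2·1 = 12
R: 3·4+2·2 = 16 | 5·0+5·0+2·8 = 16
M: 3·6+2·0 = 18 | 5·0+5·2+2·4 = 18
Y: 3·7+2·5 = 31 | 5·3+5·2+2·3 = 31
A: 3·3+2·5 = 19 | 5·0+5·3+2·2 = 19
gcd(3,2,5,5,2) = 1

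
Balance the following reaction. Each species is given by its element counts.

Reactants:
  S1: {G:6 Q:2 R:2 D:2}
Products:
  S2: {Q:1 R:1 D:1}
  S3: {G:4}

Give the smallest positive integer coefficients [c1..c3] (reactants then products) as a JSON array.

Coefficients: [2, 4, 3]

G: 2·6 = 12 | 4·0+3·4 = 12
Q: 2·2 = 4 | 4·1+3·0 = 4
R: 2·2 = 4 | 4·1+3·0 = 4
D: 2·2 = 4 | 4·1+3·0 = 4
gcd(2,4,3) = 1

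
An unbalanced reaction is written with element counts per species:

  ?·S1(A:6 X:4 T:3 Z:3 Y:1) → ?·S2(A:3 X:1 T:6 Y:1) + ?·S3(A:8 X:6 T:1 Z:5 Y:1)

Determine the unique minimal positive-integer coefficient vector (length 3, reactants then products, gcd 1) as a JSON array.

Coefficients: [5, 2, 3]

A: 5·6 = 30 | 2·3+3·8 = 30
X: 5·4 = 20 | 2·1+3·6 = 20
T: 5·3 = 15 | 2·6+3·1 = 15
Z: 5·3 = 15 | 2·0+3·5 = 15
Y: 5·1 = 5 | 2·1+3·1 = 5
gcd(5,2,3) = 1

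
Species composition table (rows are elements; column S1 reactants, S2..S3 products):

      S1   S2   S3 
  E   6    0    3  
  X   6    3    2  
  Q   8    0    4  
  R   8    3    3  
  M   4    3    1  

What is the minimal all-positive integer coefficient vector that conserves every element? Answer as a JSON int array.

E: 3·6 = 18 | 2·0+6·3 = 18
X: 3·6 = 18 | 2·3+6·2 = 18
Q: 3·8 = 24 | 2·0+6·4 = 24
R: 3·8 = 24 | 2·3+6·3 = 24
M: 3·4 = 12 | 2·3+6·1 = 12
gcd(3,2,6) = 1

Coefficients: [3, 2, 6]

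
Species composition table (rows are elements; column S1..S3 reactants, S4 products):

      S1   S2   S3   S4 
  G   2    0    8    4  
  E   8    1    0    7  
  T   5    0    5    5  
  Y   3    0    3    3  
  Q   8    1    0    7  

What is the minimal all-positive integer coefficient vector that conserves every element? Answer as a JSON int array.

Coefficients: [2, 5, 1, 3]

G: 2·2+5·0+1·8 = 12 | 3·4 = 12
E: 2·8+5·1+1·0 = 21 | 3·7 = 21
T: 2·5+5·0+1·5 = 15 | 3·5 = 15
Y: 2·3+5·0+1·3 = 9 | 3·3 = 9
Q: 2·8+5·1+1·0 = 21 | 3·7 = 21
gcd(2,5,1,3) = 1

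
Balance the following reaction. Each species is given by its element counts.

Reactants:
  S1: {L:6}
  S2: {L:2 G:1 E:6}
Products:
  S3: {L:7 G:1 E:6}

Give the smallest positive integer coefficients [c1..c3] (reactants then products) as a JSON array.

L: 5·6+6·2 = 42 | 6·7 = 42
G: 5·0+6·1 = 6 | 6·1 = 6
E: 5·0+6·6 = 36 | 6·6 = 36
gcd(5,6,6) = 1

Coefficients: [5, 6, 6]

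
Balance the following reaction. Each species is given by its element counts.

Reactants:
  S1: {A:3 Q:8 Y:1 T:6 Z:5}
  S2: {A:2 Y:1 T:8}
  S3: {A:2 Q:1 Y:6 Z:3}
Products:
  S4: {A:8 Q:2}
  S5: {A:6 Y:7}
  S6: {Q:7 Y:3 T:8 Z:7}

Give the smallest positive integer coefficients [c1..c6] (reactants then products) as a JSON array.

A: 4·3+2·2+5·2 = 26 | 1·8+3·6+5·0 = 26
Q: 4·8+2·0+5·1 = 37 | 1·2+3·0+5·7 = 37
Y: 4·1+2·1+5·6 = 36 | 1·0+3·7+5·3 = 36
T: 4·6+2·8+5·0 = 40 | 1·0+3·0+5·8 = 40
Z: 4·5+2·0+5·3 = 35 | 1·0+3·0+5·7 = 35
gcd(4,2,5,1,3,5) = 1

Coefficients: [4, 2, 5, 1, 3, 5]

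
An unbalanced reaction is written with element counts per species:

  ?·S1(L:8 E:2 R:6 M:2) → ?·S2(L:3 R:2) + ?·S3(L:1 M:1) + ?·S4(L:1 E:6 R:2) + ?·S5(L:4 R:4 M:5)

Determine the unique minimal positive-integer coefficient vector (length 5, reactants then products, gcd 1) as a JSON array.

Coefficients: [3, 6, 1, 1, 1]

L: 3·8 = 24 | 6·3+1·1+1·1+1·4 = 24
E: 3·2 = 6 | 6·0+1·0+1·6+1·0 = 6
R: 3·6 = 18 | 6·2+1·0+1·2+1·4 = 18
M: 3·2 = 6 | 6·0+1·1+1·0+1·5 = 6
gcd(3,6,1,1,1) = 1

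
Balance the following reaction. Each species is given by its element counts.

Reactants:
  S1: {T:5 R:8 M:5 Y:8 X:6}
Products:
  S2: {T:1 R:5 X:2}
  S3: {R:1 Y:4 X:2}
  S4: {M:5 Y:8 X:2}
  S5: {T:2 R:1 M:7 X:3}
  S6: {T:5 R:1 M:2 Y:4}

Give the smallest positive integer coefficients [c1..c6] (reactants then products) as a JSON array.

T: 5·5 = 25 | 6·1+5·0+1·0+2·2+3·5 = 25
R: 5·8 = 40 | 6·5+5·1+1·0+2·1+3·1 = 40
M: 5·5 = 25 | 6·0+5·0+1·5+2·7+3·2 = 25
Y: 5·8 = 40 | 6·0+5·4+1·8+2·0+3·4 = 40
X: 5·6 = 30 | 6·2+5·2+1·2+2·3+3·0 = 30
gcd(5,6,5,1,2,3) = 1

Coefficients: [5, 6, 5, 1, 2, 3]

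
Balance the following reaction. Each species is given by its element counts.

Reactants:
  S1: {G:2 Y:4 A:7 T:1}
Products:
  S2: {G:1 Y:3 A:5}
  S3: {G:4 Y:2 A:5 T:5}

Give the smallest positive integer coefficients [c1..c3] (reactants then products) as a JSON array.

Coefficients: [5, 6, 1]

G: 5·2 = 10 | 6·1+1·4 = 10
Y: 5·4 = 20 | 6·3+1·2 = 20
A: 5·7 = 35 | 6·5+1·5 = 35
T: 5·1 = 5 | 6·0+1·5 = 5
gcd(5,6,1) = 1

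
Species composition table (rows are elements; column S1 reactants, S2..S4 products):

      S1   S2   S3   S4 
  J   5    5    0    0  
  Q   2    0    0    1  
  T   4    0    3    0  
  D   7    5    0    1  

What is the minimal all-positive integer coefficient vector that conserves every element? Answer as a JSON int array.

J: 3·5 = 15 | 3·5+4·0+6·0 = 15
Q: 3·2 = 6 | 3·0+4·0+6·1 = 6
T: 3·4 = 12 | 3·0+4·3+6·0 = 12
D: 3·7 = 21 | 3·5+4·0+6·1 = 21
gcd(3,3,4,6) = 1

Coefficients: [3, 3, 4, 6]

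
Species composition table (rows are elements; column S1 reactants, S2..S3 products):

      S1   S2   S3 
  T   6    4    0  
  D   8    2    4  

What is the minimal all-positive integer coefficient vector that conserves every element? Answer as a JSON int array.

T: 4·6 = 24 | 6·4+5·0 = 24
D: 4·8 = 32 | 6·2+5·4 = 32
gcd(4,6,5) = 1

Coefficients: [4, 6, 5]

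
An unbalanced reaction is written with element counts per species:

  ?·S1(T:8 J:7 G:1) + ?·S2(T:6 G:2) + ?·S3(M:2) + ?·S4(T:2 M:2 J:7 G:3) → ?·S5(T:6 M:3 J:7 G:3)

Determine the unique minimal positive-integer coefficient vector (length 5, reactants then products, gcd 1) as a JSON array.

Coefficients: [2, 2, 5, 4, 6]

T: 2·8+2·6+5·0+4·2 = 36 | 6·6 = 36
M: 2·0+2·0+5·2+4·2 = 18 | 6·3 = 18
J: 2·7+2·0+5·0+4·7 = 42 | 6·7 = 42
G: 2·1+2·2+5·0+4·3 = 18 | 6·3 = 18
gcd(2,2,5,4,6) = 1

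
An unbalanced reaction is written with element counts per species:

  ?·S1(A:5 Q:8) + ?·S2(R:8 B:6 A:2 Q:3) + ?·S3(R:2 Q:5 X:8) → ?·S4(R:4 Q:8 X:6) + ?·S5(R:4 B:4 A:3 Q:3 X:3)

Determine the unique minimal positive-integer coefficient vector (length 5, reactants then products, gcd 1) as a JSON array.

R: 2·0+4·8+6·2 = 44 | 5·4+6·4 = 44
B: 2·0+4·6+6·0 = 24 | 5·0+6·4 = 24
A: 2·5+4·2+6·0 = 18 | 5·0+6·3 = 18
Q: 2·8+4·3+6·5 = 58 | 5·8+6·3 = 58
X: 2·0+4·0+6·8 = 48 | 5·6+6·3 = 48
gcd(2,4,6,5,6) = 1

Coefficients: [2, 4, 6, 5, 6]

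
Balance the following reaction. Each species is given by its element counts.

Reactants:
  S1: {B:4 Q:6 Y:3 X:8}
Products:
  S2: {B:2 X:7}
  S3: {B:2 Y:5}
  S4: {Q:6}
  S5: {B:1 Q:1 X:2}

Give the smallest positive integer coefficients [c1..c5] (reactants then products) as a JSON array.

Coefficients: [5, 4, 3, 4, 6]

B: 5·4 = 20 | 4·2+3·2+4·0+6·1 = 20
Q: 5·6 = 30 | 4·0+3·0+4·6+6·1 = 30
Y: 5·3 = 15 | 4·0+3·5+4·0+6·0 = 15
X: 5·8 = 40 | 4·7+3·0+4·0+6·2 = 40
gcd(5,4,3,4,6) = 1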